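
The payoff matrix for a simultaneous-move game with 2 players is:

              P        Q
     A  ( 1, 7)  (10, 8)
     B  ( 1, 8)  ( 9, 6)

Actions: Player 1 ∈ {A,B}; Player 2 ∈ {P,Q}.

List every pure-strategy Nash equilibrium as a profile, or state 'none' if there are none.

(A,P): not NE [P2→Q gives 8>7]
(A,Q): NE
(B,P): NE
(B,Q): not NE [P1→A gives 10>9; P2→P gives 8>6]

Nash profiles: (A,Q), (B,P)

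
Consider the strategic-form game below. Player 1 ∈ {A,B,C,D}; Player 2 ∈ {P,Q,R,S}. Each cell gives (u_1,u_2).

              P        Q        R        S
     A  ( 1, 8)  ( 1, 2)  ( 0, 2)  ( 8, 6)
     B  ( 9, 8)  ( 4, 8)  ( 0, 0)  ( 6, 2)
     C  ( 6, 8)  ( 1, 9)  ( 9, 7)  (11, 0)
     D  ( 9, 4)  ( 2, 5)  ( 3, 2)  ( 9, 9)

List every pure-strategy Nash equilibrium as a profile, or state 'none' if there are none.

PSNE = {(B,P), (B,Q)}

(A,P): not NE [P1→D gives 9>1]
(A,Q): not NE [P1→B gives 4>1; P2→P gives 8>2]
(A,R): not NE [P1→C gives 9>0; P2→P gives 8>2]
(A,S): not NE [P1→C gives 11>8; P2→P gives 8>6]
(B,P): NE
(B,Q): NE
(B,R): not NE [P1→C gives 9>0; P2→Q gives 8>0]
(B,S): not NE [P1→C gives 11>6; P2→Q gives 8>2]
(C,P): not NE [P1→D gives 9>6; P2→Q gives 9>8]
(C,Q): not NE [P1→B gives 4>1]
(C,R): not NE [P2→Q gives 9>7]
(C,S): not NE [P2→Q gives 9>0]
(D,P): not NE [P2→S gives 9>4]
(D,Q): not NE [P1→B gives 4>2; P2→S gives 9>5]
(D,R): not NE [P1→C gives 9>3; P2→S gives 9>2]
(D,S): not NE [P1→C gives 11>9]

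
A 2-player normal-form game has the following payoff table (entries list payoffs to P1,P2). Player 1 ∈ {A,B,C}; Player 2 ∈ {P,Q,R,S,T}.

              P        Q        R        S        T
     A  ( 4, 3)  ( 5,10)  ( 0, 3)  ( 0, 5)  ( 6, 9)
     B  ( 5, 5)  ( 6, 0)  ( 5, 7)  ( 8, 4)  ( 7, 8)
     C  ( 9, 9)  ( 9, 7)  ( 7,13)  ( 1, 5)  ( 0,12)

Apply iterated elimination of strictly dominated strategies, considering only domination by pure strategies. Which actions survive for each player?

Survivors P1:{B,C} P2:{R,T}

P1 drop A (B beats it: P:5>4 Q:6>5 R:5>0 S:8>0 T:7>6)
P2 drop P (R beats it: B:7>5 C:13>9)
P2 drop Q (R beats it: B:7>0 C:13>7)
P2 drop S (R beats it: B:7>4 C:13>5)
P1→{B,C} P2→{R,T}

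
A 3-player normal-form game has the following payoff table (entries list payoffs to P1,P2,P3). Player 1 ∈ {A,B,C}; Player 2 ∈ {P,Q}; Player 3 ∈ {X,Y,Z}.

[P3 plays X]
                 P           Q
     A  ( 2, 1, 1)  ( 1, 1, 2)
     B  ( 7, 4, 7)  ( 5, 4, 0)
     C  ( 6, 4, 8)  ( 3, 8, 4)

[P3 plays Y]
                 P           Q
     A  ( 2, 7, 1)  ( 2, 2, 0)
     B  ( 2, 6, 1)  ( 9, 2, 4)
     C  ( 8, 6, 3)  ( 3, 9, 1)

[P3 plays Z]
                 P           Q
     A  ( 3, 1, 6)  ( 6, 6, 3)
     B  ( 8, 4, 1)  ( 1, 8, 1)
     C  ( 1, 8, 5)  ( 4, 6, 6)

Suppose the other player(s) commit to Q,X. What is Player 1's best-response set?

u_1(A vs Q,X) = 1
u_1(B vs Q,X) = 5
u_1(C vs Q,X) = 3
max payoff 5 at {B}

BR_1 = {B}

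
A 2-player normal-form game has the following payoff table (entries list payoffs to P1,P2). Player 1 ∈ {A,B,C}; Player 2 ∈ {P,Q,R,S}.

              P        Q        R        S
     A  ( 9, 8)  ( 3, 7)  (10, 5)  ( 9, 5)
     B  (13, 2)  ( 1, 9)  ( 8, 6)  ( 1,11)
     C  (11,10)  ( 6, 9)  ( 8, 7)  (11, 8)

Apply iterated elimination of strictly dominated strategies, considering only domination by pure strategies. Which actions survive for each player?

IESDS → P1:{B,C} P2:{P,Q,S}

P2 drop R (Q beats it: A:7>5 B:9>6 C:9>7)
P1 drop A (C beats it: P:11>9 Q:6>3 S:11>9)
P1→{B,C} P2→{P,Q,S}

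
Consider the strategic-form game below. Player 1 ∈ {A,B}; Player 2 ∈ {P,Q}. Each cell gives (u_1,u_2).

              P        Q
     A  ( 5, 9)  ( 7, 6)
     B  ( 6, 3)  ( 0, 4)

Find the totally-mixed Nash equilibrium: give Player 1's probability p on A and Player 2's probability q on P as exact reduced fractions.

P1 mixes 1/4 on A; P2 mixes 7/8 on P

P1 indiff ⇒ q·5+(1-q)·7 = q·6+(1-q)·0 ⇒ q(-1) = (1-q)(-7) ⇒ q = 7/8
P2 indiff ⇒ p·9+(1-p)·3 = p·6+(1-p)·4 ⇒ p(3) = (1-p)(1) ⇒ p = 1/4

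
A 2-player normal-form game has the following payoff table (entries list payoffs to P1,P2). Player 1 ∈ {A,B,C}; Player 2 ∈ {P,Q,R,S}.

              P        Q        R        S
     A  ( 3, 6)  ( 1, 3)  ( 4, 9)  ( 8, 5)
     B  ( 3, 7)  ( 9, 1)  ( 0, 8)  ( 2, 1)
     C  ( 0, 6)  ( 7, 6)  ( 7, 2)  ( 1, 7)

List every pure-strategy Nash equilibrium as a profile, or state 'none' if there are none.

PSNE: ∅

(A,P): not NE [P2→R gives 9>6]
(A,Q): not NE [P1→B gives 9>1; P2→R gives 9>3]
(A,R): not NE [P1→C gives 7>4]
(A,S): not NE [P2→R gives 9>5]
(B,P): not NE [P2→R gives 8>7]
(B,Q): not NE [P2→R gives 8>1]
(B,R): not NE [P1→C gives 7>0]
(B,S): not NE [P1→A gives 8>2; P2→R gives 8>1]
(C,P): not NE [P1→B gives 3>0; P2→S gives 7>6]
(C,Q): not NE [P1→B gives 9>7; P2→S gives 7>6]
(C,R): not NE [P2→S gives 7>2]
(C,S): not NE [P1→A gives 8>1]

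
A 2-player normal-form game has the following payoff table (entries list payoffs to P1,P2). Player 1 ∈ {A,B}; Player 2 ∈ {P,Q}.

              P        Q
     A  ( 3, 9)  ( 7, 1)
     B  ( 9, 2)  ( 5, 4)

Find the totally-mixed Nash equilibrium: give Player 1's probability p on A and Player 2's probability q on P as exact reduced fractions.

p=1/5, q=1/4

P1 indiff ⇒ q·3+(1-q)·7 = q·9+(1-q)·5 ⇒ q(-6) = (1-q)(-2) ⇒ q = 1/4
P2 indiff ⇒ p·9+(1-p)·2 = p·1+(1-p)·4 ⇒ p(8) = (1-p)(2) ⇒ p = 1/5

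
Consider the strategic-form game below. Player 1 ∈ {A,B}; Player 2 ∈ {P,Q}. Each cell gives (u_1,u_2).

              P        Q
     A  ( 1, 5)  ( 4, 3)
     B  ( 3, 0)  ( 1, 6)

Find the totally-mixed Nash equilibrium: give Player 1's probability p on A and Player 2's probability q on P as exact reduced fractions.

p=3/4, q=3/5

P1 indiff ⇒ q·1+(1-q)·4 = q·3+(1-q)·1 ⇒ q(-2) = (1-q)(-3) ⇒ q = 3/5
P2 indiff ⇒ p·5+(1-p)·0 = p·3+(1-p)·6 ⇒ p(2) = (1-p)(6) ⇒ p = 3/4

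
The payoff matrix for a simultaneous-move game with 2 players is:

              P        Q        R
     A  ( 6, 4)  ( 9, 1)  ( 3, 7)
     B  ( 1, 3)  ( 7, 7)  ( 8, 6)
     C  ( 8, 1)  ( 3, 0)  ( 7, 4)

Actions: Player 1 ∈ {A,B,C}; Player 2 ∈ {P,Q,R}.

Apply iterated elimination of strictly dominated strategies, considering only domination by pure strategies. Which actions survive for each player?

P2 drop P (R beats it: A:7>4 B:6>3 C:4>1)
P1 drop C (B beats it: Q:7>3 R:8>7)
P1→{A,B} P2→{Q,R}

Survivors P1:{A,B} P2:{Q,R}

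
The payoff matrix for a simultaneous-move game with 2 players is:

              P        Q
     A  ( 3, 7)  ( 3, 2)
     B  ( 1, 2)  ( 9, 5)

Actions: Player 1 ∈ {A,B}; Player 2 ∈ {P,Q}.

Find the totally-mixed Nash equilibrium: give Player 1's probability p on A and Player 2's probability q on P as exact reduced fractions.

(p,q) = (3/8, 3/4)

P1 indiff ⇒ q·3+(1-q)·3 = q·1+(1-q)·9 ⇒ q(2) = (1-q)(6) ⇒ q = 3/4
P2 indiff ⇒ p·7+(1-p)·2 = p·2+(1-p)·5 ⇒ p(5) = (1-p)(3) ⇒ p = 3/8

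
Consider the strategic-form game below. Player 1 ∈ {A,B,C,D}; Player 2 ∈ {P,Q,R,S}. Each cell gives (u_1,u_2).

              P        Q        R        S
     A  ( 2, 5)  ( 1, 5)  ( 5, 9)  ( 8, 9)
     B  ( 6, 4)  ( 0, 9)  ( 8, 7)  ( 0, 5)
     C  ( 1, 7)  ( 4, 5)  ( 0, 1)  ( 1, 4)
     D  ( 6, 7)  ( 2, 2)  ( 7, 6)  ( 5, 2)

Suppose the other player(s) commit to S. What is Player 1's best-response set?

BR_1 = {A}

u_1(A vs S) = 8
u_1(B vs S) = 0
u_1(C vs S) = 1
u_1(D vs S) = 5
max payoff 8 at {A}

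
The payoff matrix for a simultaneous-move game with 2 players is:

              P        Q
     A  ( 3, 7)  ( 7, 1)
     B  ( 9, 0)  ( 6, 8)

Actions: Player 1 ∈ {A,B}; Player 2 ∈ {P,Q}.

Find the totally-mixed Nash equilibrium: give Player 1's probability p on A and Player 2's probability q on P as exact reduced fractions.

P1 mixes 4/7 on A; P2 mixes 1/7 on P

P1 indiff ⇒ q·3+(1-q)·7 = q·9+(1-q)·6 ⇒ q(-6) = (1-q)(-1) ⇒ q = 1/7
P2 indiff ⇒ p·7+(1-p)·0 = p·1+(1-p)·8 ⇒ p(6) = (1-p)(8) ⇒ p = 4/7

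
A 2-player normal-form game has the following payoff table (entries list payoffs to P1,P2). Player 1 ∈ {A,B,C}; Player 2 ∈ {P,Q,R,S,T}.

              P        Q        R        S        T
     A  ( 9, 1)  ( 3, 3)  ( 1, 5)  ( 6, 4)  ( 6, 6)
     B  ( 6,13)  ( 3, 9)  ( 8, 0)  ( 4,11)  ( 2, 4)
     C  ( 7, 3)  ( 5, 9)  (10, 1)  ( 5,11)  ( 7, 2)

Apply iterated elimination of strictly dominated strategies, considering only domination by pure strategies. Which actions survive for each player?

Survivors P1:{A,C} P2:{S,T}

P1 drop B (C beats it: P:7>6 Q:5>3 R:10>8 S:5>4 T:7>2)
P2 drop P (Q beats it: A:3>1 C:9>3)
P2 drop Q (S beats it: A:4>3 C:11>9)
P2 drop R (T beats it: A:6>5 C:2>1)
P1→{A,C} P2→{S,T}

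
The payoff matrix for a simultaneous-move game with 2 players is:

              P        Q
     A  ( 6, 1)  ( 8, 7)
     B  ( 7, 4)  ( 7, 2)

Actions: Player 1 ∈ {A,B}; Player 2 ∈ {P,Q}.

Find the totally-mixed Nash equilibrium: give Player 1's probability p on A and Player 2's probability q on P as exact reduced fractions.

P1 indiff ⇒ q·6+(1-q)·8 = q·7+(1-q)·7 ⇒ q(-1) = (1-q)(-1) ⇒ q = 1/2
P2 indiff ⇒ p·1+(1-p)·4 = p·7+(1-p)·2 ⇒ p(-6) = (1-p)(-2) ⇒ p = 1/4

p=1/4, q=1/2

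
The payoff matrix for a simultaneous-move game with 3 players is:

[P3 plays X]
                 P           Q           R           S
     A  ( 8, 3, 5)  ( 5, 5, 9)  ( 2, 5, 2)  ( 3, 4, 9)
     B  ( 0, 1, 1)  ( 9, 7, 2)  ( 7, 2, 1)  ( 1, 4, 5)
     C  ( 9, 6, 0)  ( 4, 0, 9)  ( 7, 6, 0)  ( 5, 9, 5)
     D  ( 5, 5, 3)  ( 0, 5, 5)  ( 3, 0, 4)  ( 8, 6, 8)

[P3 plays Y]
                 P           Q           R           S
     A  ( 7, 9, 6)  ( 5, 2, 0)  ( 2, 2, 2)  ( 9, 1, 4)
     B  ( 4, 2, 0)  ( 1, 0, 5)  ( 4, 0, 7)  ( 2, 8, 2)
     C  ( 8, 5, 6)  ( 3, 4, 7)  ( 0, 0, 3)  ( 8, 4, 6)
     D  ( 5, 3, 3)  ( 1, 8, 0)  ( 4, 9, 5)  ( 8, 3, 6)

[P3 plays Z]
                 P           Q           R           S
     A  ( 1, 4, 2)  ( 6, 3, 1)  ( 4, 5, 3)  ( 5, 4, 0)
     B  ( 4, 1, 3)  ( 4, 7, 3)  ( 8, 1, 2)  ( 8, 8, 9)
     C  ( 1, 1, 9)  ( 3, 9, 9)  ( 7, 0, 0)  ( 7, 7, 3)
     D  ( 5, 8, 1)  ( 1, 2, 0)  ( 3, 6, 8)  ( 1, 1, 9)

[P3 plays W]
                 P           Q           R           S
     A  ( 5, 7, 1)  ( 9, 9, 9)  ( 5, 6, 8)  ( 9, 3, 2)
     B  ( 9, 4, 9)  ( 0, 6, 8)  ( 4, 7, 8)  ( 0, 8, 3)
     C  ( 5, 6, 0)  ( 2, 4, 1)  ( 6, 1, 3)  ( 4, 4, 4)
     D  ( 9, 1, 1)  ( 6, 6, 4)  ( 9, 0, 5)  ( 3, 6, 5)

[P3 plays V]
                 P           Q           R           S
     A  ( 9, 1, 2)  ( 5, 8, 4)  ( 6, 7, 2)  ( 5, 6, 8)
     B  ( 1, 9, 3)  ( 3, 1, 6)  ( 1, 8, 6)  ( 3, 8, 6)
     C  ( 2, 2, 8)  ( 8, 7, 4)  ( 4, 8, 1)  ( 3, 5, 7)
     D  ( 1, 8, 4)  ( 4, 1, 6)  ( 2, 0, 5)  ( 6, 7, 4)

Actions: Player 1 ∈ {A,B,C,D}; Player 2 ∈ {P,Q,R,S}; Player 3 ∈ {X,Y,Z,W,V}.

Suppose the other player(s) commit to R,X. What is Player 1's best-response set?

u_1(A vs R,X) = 2
u_1(B vs R,X) = 7
u_1(C vs R,X) = 7
u_1(D vs R,X) = 3
max payoff 7 at {B,C}

argmax u_1 = {B,C}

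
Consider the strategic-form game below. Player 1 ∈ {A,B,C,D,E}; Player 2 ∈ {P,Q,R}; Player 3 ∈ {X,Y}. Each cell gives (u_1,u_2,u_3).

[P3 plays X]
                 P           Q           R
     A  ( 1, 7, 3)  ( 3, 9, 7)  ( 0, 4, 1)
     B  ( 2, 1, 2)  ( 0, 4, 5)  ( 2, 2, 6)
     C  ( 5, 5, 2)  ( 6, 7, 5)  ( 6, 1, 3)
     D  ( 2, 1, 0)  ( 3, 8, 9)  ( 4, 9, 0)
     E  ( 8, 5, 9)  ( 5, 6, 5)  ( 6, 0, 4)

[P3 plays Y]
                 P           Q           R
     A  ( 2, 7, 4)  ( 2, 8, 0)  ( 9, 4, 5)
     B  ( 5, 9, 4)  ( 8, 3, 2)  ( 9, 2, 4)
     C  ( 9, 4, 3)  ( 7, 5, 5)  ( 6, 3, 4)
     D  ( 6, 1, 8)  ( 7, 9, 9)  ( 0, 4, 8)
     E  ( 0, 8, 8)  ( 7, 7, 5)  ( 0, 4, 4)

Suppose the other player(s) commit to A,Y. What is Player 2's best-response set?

u_2(P vs A,Y) = 7
u_2(Q vs A,Y) = 8
u_2(R vs A,Y) = 4
max payoff 8 at {Q}

argmax u_2 = {Q}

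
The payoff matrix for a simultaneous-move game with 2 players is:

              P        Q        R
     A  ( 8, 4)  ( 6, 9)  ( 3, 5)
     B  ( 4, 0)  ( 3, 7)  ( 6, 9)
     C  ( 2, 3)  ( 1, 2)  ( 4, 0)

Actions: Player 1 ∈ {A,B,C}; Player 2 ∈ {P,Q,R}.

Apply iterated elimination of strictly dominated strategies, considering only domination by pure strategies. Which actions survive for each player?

Survivors P1:{A,B} P2:{Q,R}

P1 drop C (B beats it: P:4>2 Q:3>1 R:6>4)
P2 drop P (Q beats it: A:9>4 B:7>0)
P1→{A,B} P2→{Q,R}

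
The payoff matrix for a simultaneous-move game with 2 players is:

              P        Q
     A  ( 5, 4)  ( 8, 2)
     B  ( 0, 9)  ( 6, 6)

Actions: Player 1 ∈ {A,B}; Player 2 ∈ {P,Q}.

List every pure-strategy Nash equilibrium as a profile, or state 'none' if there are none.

Nash profiles: (A,P)

(A,P): NE
(A,Q): not NE [P2→P gives 4>2]
(B,P): not NE [P1→A gives 5>0]
(B,Q): not NE [P1→A gives 8>6; P2→P gives 9>6]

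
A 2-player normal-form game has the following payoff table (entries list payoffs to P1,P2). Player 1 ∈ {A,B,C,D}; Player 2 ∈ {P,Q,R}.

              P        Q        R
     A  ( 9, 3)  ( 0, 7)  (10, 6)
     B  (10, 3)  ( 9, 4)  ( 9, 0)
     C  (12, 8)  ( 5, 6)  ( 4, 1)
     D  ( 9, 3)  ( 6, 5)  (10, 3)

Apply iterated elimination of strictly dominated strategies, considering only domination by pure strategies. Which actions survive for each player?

P2 drop R (Q beats it: A:7>6 B:4>0 C:6>1 D:5>3)
P1 drop A (B beats it: P:10>9 Q:9>0)
P1 drop D (B beats it: P:10>9 Q:9>6)
P1→{B,C} P2→{P,Q}

Survivors P1:{B,C} P2:{P,Q}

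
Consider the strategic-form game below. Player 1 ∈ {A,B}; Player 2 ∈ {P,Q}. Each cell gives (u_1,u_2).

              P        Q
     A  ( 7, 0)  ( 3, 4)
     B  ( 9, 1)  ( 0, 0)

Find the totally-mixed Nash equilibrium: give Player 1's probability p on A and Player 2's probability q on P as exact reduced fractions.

P1 indiff ⇒ q·7+(1-q)·3 = q·9+(1-q)·0 ⇒ q(-2) = (1-q)(-3) ⇒ q = 3/5
P2 indiff ⇒ p·0+(1-p)·1 = p·4+(1-p)·0 ⇒ p(-4) = (1-p)(-1) ⇒ p = 1/5

P1 mixes 1/5 on A; P2 mixes 3/5 on P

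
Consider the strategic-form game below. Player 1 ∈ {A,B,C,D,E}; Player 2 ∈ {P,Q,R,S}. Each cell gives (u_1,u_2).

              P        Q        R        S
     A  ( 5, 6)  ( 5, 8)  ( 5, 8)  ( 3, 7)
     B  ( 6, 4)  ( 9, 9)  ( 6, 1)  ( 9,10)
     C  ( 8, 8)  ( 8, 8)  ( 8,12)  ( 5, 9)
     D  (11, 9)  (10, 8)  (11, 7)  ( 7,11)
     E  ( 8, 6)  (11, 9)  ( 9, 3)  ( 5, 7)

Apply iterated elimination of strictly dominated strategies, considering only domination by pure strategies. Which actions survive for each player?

P1 drop A (B beats it: P:6>5 Q:9>5 R:6>5 S:9>3)
P1 drop C (D beats it: P:11>8 Q:10>8 R:11>8 S:7>5)
P2 drop P (S beats it: B:10>4 D:11>9 E:7>6)
P2 drop R (Q beats it: B:9>1 D:8>7 E:9>3)
P1→{B,D,E} P2→{Q,S}

Remaining: P1:{B,D,E} P2:{Q,S}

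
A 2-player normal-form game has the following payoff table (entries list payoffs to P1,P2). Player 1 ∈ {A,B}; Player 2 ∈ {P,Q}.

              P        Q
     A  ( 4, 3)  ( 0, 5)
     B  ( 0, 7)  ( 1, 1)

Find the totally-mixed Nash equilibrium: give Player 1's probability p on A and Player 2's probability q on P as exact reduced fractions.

P1 indiff ⇒ q·4+(1-q)·0 = q·0+(1-q)·1 ⇒ q(4) = (1-q)(1) ⇒ q = 1/5
P2 indiff ⇒ p·3+(1-p)·7 = p·5+(1-p)·1 ⇒ p(-2) = (1-p)(-6) ⇒ p = 3/4

p=3/4, q=1/5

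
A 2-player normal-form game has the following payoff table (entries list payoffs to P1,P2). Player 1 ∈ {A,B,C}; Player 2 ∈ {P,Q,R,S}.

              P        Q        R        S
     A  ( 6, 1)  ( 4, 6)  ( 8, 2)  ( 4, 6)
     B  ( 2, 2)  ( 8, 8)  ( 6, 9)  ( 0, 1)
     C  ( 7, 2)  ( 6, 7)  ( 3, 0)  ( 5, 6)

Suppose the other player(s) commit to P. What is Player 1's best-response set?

u_1(A vs P) = 6
u_1(B vs P) = 2
u_1(C vs P) = 7
max payoff 7 at {C}

argmax u_1 = {C}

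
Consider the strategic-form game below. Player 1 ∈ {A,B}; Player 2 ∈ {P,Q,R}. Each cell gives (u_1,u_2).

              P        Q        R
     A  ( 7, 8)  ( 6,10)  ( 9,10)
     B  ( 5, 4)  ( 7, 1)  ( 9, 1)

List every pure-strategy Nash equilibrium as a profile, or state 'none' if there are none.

NE set: (A,R)

(A,P): not NE [P2→R gives 10>8]
(A,Q): not NE [P1→B gives 7>6]
(A,R): NE
(B,P): not NE [P1→A gives 7>5]
(B,Q): not NE [P2→P gives 4>1]
(B,R): not NE [P2→P gives 4>1]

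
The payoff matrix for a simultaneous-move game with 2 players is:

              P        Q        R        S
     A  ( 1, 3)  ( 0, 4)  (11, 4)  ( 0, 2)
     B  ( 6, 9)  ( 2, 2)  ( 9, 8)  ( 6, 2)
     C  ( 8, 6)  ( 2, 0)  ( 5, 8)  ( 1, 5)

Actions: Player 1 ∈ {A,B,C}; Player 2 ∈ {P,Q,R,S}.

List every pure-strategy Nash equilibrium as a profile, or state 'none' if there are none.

NE set: (A,R)

(A,P): not NE [P1→C gives 8>1; P2→R gives 4>3]
(A,Q): not NE [P1→C gives 2>0]
(A,R): NE
(A,S): not NE [P1→B gives 6>0; P2→R gives 4>2]
(B,P): not NE [P1→C gives 8>6]
(B,Q): not NE [P2→P gives 9>2]
(B,R): not NE [P1→A gives 11>9; P2→P gives 9>8]
(B,S): not NE [P2→P gives 9>2]
(C,P): not NE [P2→R gives 8>6]
(C,Q): not NE [P2→R gives 8>0]
(C,R): not NE [P1→A gives 11>5]
(C,S): not NE [P1→B gives 6>1; P2→R gives 8>5]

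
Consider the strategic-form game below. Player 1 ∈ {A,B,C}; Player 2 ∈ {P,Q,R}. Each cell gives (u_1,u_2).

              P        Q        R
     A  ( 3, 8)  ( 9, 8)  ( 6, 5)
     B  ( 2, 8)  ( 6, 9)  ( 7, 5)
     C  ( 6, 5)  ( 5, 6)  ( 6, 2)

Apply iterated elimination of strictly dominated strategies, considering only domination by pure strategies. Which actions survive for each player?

P2 drop R (P beats it: A:8>5 B:8>5 C:5>2)
P1 drop B (A beats it: P:3>2 Q:9>6)
P1→{A,C} P2→{P,Q}

IESDS → P1:{A,C} P2:{P,Q}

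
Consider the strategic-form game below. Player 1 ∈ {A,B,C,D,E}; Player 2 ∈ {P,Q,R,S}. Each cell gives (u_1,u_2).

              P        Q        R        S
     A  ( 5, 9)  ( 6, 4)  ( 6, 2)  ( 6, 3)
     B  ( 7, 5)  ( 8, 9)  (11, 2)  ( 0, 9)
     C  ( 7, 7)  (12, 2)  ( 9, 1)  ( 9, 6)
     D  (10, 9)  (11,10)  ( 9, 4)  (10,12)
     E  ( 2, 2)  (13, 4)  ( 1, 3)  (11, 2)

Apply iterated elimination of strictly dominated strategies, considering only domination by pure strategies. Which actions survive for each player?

IESDS → P1:{C,D,E} P2:{P,Q,S}

P1 drop A (C beats it: P:7>5 Q:12>6 R:9>6 S:9>6)
P2 drop R (Q beats it: B:9>2 C:2>1 D:10>4 E:4>3)
P1 drop B (D beats it: P:10>7 Q:11>8 S:10>0)
P1→{C,D,E} P2→{P,Q,S}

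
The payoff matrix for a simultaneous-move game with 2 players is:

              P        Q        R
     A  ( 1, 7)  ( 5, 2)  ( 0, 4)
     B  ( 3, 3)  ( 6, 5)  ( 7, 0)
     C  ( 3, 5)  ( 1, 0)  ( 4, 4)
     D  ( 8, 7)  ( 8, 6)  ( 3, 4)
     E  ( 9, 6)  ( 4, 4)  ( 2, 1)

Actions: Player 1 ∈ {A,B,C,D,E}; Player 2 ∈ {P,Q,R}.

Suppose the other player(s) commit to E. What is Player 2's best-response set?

u_2(P vs E) = 6
u_2(Q vs E) = 4
u_2(R vs E) = 1
max payoff 6 at {P}

P2 best: {P}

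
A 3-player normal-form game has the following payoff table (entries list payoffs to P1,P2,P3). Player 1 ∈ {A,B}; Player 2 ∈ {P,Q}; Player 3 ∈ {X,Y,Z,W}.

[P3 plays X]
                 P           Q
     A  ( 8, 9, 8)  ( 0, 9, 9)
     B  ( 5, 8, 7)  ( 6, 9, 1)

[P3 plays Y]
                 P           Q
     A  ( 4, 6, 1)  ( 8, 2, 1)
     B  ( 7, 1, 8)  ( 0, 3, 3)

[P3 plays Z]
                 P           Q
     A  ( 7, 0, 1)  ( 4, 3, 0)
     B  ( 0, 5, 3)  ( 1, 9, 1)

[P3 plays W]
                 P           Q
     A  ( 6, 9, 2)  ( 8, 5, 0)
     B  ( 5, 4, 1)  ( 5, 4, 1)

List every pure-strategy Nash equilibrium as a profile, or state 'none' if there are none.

(A,P,X): NE
(A,P,Y): not NE [P1→B gives 7>4; P3→X gives 8>1]
(A,P,Z): not NE [P2→Q gives 3>0; P3→X gives 8>1]
(A,P,W): not NE [P3→X gives 8>2]
(A,Q,X): not NE [P1→B gives 6>0]
(A,Q,Y): not NE [P2→P gives 6>2; P3→X gives 9>1]
(A,Q,Z): not NE [P3→X gives 9>0]
(A,Q,W): not NE [P2→P gives 9>5; P3→X gives 9>0]
(B,P,X): not NE [P1→A gives 8>5; P2→Q gives 9>8; P3→Y gives 8>7]
(B,P,Y): not NE [P2→Q gives 3>1]
(B,P,Z): not NE [P1→A gives 7>0; P2→Q gives 9>5; P3→Y gives 8>3]
(B,P,W): not NE [P1→A gives 6>5; P3→Y gives 8>1]
(B,Q,X): not NE [P3→Y gives 3>1]
(B,Q,Y): not NE [P1→A gives 8>0]
(B,Q,Z): not NE [P1→A gives 4>1; P3→Y gives 3>1]
(B,Q,W): not NE [P1→A gives 8>5; P3→Y gives 3>1]

NE set: (A,P,X)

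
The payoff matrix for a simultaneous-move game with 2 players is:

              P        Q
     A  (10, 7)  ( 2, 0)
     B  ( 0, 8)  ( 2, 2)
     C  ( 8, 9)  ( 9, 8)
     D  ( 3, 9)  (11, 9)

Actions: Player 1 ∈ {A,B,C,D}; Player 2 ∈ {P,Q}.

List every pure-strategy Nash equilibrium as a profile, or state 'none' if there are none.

(A,P): NE
(A,Q): not NE [P1→D gives 11>2; P2→P gives 7>0]
(B,P): not NE [P1→A gives 10>0]
(B,Q): not NE [P1→D gives 11>2; P2→P gives 8>2]
(C,P): not NE [P1→A gives 10>8]
(C,Q): not NE [P1→D gives 11>9; P2→P gives 9>8]
(D,P): not NE [P1→A gives 10>3]
(D,Q): NE

Nash profiles: (A,P), (D,Q)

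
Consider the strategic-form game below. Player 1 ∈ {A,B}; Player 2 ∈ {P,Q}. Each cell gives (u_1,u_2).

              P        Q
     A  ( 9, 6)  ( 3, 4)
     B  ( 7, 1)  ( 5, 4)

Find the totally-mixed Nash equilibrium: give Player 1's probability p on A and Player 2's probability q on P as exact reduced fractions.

P1 mixes 3/5 on A; P2 mixes 1/2 on P

P1 indiff ⇒ q·9+(1-q)·3 = q·7+(1-q)·5 ⇒ q(2) = (1-q)(2) ⇒ q = 1/2
P2 indiff ⇒ p·6+(1-p)·1 = p·4+(1-p)·4 ⇒ p(2) = (1-p)(3) ⇒ p = 3/5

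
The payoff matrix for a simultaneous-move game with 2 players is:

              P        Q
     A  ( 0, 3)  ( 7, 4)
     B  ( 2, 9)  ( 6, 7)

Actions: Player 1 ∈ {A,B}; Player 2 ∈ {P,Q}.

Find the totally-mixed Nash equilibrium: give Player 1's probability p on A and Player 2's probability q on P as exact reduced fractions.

P1 indiff ⇒ q·0+(1-q)·7 = q·2+(1-q)·6 ⇒ q(-2) = (1-q)(-1) ⇒ q = 1/3
P2 indiff ⇒ p·3+(1-p)·9 = p·4+(1-p)·7 ⇒ p(-1) = (1-p)(-2) ⇒ p = 2/3

(p,q) = (2/3, 1/3)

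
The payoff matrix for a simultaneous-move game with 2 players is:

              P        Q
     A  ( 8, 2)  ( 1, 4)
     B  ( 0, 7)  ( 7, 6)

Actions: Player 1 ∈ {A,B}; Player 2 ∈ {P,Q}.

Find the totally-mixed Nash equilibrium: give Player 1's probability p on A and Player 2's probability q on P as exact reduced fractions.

P1 indiff ⇒ q·8+(1-q)·1 = q·0+(1-q)·7 ⇒ q(8) = (1-q)(6) ⇒ q = 3/7
P2 indiff ⇒ p·2+(1-p)·7 = p·4+(1-p)·6 ⇒ p(-2) = (1-p)(-1) ⇒ p = 1/3

(p,q) = (1/3, 3/7)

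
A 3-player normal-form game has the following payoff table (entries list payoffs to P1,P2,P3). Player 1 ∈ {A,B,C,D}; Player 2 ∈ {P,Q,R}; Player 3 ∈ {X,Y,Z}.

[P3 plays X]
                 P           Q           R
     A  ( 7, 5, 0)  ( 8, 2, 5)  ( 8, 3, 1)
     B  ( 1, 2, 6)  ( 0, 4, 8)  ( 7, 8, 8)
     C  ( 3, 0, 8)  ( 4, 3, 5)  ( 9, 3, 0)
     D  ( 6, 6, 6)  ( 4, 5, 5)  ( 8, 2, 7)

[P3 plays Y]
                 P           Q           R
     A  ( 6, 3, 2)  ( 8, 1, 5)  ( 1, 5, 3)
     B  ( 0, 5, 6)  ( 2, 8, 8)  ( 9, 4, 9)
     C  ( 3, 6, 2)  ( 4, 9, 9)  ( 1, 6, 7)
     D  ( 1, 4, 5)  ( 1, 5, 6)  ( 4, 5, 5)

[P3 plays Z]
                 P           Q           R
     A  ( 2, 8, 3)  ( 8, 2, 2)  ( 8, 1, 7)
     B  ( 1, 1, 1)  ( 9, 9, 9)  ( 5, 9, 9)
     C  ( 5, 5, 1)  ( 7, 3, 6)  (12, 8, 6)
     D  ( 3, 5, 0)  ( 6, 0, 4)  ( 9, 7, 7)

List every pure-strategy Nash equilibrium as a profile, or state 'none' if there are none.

(A,P,X): not NE [P3→Z gives 3>0]
(A,P,Y): not NE [P2→R gives 5>3; P3→Z gives 3>2]
(A,P,Z): not NE [P1→C gives 5>2]
(A,Q,X): not NE [P2→P gives 5>2]
(A,Q,Y): not NE [P2→R gives 5>1]
(A,Q,Z): not NE [P1→B gives 9>8; P2→P gives 8>2; P3→Y gives 5>2]
(A,R,X): not NE [P1→C gives 9>8; P2→P gives 5>3; P3→Z gives 7>1]
(A,R,Y): not NE [P1→B gives 9>1; P3→Z gives 7>3]
(A,R,Z): not NE [P1→C gives 12>8; P2→P gives 8>1]
(B,P,X): not NE [P1→A gives 7>1; P2→R gives 8>2]
(B,P,Y): not NE [P1→A gives 6>0; P2→Q gives 8>5]
(B,P,Z): not NE [P1→C gives 5>1; P2→R gives 9>1; P3→Y gives 6>1]
(B,Q,X): not NE [P1→A gives 8>0; P2→R gives 8>4; P3→Z gives 9>8]
(B,Q,Y): not NE [P1→A gives 8>2; P3→Z gives 9>8]
(B,Q,Z): NE
(B,R,X): not NE [P1→C gives 9>7; P3→Z gives 9>8]
(B,R,Y): not NE [P2→Q gives 8>4]
(B,R,Z): not NE [P1→C gives 12>5]
(C,P,X): not NE [P1→A gives 7>3; P2→R gives 3>0]
(C,P,Y): not NE [P1→A gives 6>3; P2→Q gives 9>6; P3→X gives 8>2]
(C,P,Z): not NE [P2→R gives 8>5; P3→X gives 8>1]
(C,Q,X): not NE [P1→A gives 8>4; P3→Y gives 9>5]
(C,Q,Y): not NE [P1→A gives 8>4]
(C,Q,Z): not NE [P1→B gives 9>7; P2→R gives 8>3; P3→Y gives 9>6]
(C,R,X): not NE [P3→Y gives 7>0]
(C,R,Y): not NE [P1→B gives 9>1; P2→Q gives 9>6]
(C,R,Z): not NE [P3→Y gives 7>6]
(D,P,X): not NE [P1→A gives 7>6]
(D,P,Y): not NE [P1→A gives 6>1; P2→R gives 5>4; P3→X gives 6>5]
(D,P,Z): not NE [P1→C gives 5>3; P2→R gives 7>5; P3→X gives 6>0]
(D,Q,X): not NE [P1→A gives 8>4; P2→P gives 6>5; P3→Y gives 6>5]
(D,Q,Y): not NE [P1→A gives 8>1]
(D,Q,Z): not NE [P1→B gives 9>6; P2→R gives 7>0; P3→Y gives 6>4]
(D,R,X): not NE [P1→C gives 9>8; P2→P gives 6>2]
(D,R,Y): not NE [P1→B gives 9>4; P3→Z gives 7>5]
(D,R,Z): not NE [P1→C gives 12>9]

NE set: (B,Q,Z)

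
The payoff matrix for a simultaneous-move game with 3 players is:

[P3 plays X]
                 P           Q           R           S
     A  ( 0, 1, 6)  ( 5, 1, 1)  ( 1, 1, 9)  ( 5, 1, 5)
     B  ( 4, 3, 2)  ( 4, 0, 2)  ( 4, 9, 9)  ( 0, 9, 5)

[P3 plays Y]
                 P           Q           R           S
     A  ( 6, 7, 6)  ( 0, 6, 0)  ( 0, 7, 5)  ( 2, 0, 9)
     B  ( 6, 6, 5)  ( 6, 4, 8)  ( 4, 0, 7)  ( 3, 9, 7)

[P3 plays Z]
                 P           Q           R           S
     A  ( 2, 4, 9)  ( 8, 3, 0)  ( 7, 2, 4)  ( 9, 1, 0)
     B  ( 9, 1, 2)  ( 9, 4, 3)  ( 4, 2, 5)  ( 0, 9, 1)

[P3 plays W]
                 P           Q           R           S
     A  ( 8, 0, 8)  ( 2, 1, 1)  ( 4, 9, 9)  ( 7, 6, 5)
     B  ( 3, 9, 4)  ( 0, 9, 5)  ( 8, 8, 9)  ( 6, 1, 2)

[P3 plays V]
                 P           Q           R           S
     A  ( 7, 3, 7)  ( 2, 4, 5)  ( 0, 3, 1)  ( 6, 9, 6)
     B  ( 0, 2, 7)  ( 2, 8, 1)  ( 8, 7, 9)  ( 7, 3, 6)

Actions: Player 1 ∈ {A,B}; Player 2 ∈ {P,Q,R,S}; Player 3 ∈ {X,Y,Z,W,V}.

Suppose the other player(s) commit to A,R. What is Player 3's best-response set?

u_3(X vs A,R) = 9
u_3(Y vs A,R) = 5
u_3(Z vs A,R) = 4
u_3(W vs A,R) = 9
u_3(V vs A,R) = 1
max payoff 9 at {X,W}

argmax u_3 = {X,W}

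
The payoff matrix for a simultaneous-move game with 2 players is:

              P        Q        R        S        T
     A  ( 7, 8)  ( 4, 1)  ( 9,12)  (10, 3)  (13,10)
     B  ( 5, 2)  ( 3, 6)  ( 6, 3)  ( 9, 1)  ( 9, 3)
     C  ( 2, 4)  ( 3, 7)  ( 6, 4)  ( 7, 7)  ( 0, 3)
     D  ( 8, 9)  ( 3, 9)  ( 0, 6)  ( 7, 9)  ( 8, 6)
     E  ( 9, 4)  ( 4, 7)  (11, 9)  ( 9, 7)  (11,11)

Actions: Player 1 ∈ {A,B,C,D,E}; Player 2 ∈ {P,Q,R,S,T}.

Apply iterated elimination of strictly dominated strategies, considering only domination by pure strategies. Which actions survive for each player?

P1 drop B (A beats it: P:7>5 Q:4>3 R:9>6 S:10>9 T:13>9)
P1 drop C (A beats it: P:7>2 Q:4>3 R:9>6 S:10>7 T:13>0)
P1 drop D (E beats it: P:9>8 Q:4>3 R:11>0 S:9>7 T:11>8)
P2 drop P (R beats it: A:12>8 E:9>4)
P2 drop Q (R beats it: A:12>1 E:9>7)
P2 drop S (R beats it: A:12>3 E:9>7)
P1→{A,E} P2→{R,T}

Survivors P1:{A,E} P2:{R,T}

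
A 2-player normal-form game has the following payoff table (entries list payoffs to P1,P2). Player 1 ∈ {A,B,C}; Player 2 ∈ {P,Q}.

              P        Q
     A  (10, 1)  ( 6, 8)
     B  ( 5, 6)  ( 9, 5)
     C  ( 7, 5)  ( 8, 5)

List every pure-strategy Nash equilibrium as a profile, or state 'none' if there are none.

Equilibria: none

(A,P): not NE [P2→Q gives 8>1]
(A,Q): not NE [P1→B gives 9>6]
(B,P): not NE [P1→A gives 10>5]
(B,Q): not NE [P2→P gives 6>5]
(C,P): not NE [P1→A gives 10>7]
(C,Q): not NE [P1→B gives 9>8]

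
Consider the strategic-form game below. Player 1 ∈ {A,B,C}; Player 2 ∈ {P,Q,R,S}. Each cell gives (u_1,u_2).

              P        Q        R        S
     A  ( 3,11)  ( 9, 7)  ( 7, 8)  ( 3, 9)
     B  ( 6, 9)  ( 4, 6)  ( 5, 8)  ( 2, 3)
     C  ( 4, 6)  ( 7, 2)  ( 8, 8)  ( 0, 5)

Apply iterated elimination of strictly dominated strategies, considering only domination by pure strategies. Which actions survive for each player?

P2 drop Q (P beats it: A:11>7 B:9>6 C:6>2)
P2 drop S (P beats it: A:11>9 B:9>3 C:6>5)
P1 drop A (C beats it: P:4>3 R:8>7)
P1→{B,C} P2→{P,R}

IESDS → P1:{B,C} P2:{P,R}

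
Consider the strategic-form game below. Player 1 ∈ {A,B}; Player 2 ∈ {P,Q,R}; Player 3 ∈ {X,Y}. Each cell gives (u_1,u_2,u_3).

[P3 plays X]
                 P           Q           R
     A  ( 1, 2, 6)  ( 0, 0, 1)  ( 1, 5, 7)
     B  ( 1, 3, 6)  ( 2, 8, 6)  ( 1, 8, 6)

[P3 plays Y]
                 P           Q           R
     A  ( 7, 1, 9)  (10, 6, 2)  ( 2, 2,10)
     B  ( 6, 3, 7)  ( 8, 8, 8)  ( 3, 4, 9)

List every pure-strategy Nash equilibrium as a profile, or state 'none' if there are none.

NE set: (A,Q,Y)

(A,P,X): not NE [P2→R gives 5>2; P3→Y gives 9>6]
(A,P,Y): not NE [P2→Q gives 6>1]
(A,Q,X): not NE [P1→B gives 2>0; P2→R gives 5>0; P3→Y gives 2>1]
(A,Q,Y): NE
(A,R,X): not NE [P3→Y gives 10>7]
(A,R,Y): not NE [P1→B gives 3>2; P2→Q gives 6>2]
(B,P,X): not NE [P2→R gives 8>3; P3→Y gives 7>6]
(B,P,Y): not NE [P1→A gives 7>6; P2→Q gives 8>3]
(B,Q,X): not NE [P3→Y gives 8>6]
(B,Q,Y): not NE [P1→A gives 10>8]
(B,R,X): not NE [P3→Y gives 9>6]
(B,R,Y): not NE [P2→Q gives 8>4]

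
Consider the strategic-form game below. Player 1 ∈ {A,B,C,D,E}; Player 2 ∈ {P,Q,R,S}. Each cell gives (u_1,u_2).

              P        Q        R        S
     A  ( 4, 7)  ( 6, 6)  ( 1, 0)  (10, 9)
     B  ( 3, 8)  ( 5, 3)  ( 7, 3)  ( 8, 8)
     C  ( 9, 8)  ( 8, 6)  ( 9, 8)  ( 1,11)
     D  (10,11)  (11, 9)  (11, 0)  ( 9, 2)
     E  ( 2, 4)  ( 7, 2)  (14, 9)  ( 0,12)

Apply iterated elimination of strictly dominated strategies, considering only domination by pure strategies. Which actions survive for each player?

Survivors P1:{A,D} P2:{P,S}

P1 drop B (D beats it: P:10>3 Q:11>5 R:11>7 S:9>8)
P1 drop C (D beats it: P:10>9 Q:11>8 R:11>9 S:9>1)
P2 drop Q (P beats it: A:7>6 D:11>9 E:4>2)
P2 drop R (S beats it: A:9>0 D:2>0 E:12>9)
P1 drop E (A beats it: P:4>2 S:10>0)
P1→{A,D} P2→{P,S}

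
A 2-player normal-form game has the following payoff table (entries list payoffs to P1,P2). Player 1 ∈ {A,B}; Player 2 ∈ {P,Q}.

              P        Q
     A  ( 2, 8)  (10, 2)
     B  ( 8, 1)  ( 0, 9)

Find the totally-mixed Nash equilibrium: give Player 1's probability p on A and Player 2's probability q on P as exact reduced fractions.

(p,q) = (4/7, 5/8)

P1 indiff ⇒ q·2+(1-q)·10 = q·8+(1-q)·0 ⇒ q(-6) = (1-q)(-10) ⇒ q = 5/8
P2 indiff ⇒ p·8+(1-p)·1 = p·2+(1-p)·9 ⇒ p(6) = (1-p)(8) ⇒ p = 4/7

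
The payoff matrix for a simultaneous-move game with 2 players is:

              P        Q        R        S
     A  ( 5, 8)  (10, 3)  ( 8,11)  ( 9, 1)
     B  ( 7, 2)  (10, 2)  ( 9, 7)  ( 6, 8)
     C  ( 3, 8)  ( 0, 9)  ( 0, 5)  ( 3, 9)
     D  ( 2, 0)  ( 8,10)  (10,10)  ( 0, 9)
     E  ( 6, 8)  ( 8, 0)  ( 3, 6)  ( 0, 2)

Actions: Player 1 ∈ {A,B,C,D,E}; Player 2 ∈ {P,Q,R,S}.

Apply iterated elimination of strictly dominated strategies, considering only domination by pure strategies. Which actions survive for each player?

Survivors P1:{A,B,D} P2:{Q,R,S}

P1 drop C (A beats it: P:5>3 Q:10>0 R:8>0 S:9>3)
P1 drop E (B beats it: P:7>6 Q:10>8 R:9>3 S:6>0)
P2 drop P (R beats it: A:11>8 B:7>2 D:10>0)
P1→{A,B,D} P2→{Q,R,S}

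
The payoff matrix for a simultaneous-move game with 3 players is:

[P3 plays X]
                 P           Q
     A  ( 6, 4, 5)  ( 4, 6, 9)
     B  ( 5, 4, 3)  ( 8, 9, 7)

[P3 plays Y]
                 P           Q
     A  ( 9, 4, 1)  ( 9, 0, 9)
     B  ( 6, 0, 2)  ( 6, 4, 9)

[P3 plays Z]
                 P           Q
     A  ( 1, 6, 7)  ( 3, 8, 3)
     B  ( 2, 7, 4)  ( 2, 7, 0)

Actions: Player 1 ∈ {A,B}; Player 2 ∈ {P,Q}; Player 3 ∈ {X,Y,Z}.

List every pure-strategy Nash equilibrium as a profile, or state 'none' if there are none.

NE set: (B,P,Z)

(A,P,X): not NE [P2→Q gives 6>4; P3→Z gives 7>5]
(A,P,Y): not NE [P3→Z gives 7>1]
(A,P,Z): not NE [P1→B gives 2>1; P2→Q gives 8>6]
(A,Q,X): not NE [P1→B gives 8>4]
(A,Q,Y): not NE [P2→P gives 4>0]
(A,Q,Z): not NE [P3→Y gives 9>3]
(B,P,X): not NE [P1→A gives 6>5; P2→Q gives 9>4; P3→Z gives 4>3]
(B,P,Y): not NE [P1→A gives 9>6; P2→Q gives 4>0; P3→Z gives 4>2]
(B,P,Z): NE
(B,Q,X): not NE [P3→Y gives 9>7]
(B,Q,Y): not NE [P1→A gives 9>6]
(B,Q,Z): not NE [P1→A gives 3>2; P3→Y gives 9>0]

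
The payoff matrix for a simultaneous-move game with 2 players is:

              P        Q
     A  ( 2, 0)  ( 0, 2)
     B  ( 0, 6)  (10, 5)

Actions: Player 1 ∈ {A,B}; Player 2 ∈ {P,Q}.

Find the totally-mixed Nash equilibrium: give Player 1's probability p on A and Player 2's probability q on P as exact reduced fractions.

(p,q) = (1/3, 5/6)

P1 indiff ⇒ q·2+(1-q)·0 = q·0+(1-q)·10 ⇒ q(2) = (1-q)(10) ⇒ q = 5/6
P2 indiff ⇒ p·0+(1-p)·6 = p·2+(1-p)·5 ⇒ p(-2) = (1-p)(-1) ⇒ p = 1/3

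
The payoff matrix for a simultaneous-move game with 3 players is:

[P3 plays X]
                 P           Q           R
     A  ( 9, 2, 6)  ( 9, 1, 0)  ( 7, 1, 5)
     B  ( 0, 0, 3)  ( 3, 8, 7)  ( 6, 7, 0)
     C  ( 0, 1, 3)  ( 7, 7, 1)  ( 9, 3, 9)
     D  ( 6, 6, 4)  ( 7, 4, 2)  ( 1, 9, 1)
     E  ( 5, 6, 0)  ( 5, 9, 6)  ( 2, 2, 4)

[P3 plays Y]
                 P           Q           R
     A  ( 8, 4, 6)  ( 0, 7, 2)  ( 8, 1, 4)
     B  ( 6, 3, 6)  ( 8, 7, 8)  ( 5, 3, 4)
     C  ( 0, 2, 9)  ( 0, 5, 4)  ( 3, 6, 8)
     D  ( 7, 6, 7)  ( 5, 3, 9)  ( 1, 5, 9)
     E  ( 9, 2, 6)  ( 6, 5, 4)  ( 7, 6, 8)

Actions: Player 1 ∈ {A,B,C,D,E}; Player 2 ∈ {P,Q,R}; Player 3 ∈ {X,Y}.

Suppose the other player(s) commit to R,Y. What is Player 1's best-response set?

BR_1 = {A}

u_1(A vs R,Y) = 8
u_1(B vs R,Y) = 5
u_1(C vs R,Y) = 3
u_1(D vs R,Y) = 1
u_1(E vs R,Y) = 7
max payoff 8 at {A}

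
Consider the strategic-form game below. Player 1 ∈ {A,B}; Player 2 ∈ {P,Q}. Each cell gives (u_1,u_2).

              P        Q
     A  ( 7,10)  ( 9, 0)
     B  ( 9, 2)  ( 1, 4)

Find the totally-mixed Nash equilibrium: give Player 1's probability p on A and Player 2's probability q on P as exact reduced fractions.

P1 indiff ⇒ q·7+(1-q)·9 = q·9+(1-q)·1 ⇒ q(-2) = (1-q)(-8) ⇒ q = 4/5
P2 indiff ⇒ p·10+(1-p)·2 = p·0+(1-p)·4 ⇒ p(10) = (1-p)(2) ⇒ p = 1/6

P1 mixes 1/6 on A; P2 mixes 4/5 on P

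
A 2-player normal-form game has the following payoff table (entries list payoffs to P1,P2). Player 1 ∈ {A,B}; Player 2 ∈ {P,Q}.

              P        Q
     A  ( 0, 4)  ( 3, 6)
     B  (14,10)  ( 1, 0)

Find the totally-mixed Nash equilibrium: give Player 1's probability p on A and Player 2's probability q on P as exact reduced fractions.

P1 indiff ⇒ q·0+(1-q)·3 = q·14+(1-q)·1 ⇒ q(-14) = (1-q)(-2) ⇒ q = 1/8
P2 indiff ⇒ p·4+(1-p)·10 = p·6+(1-p)·0 ⇒ p(-2) = (1-p)(-10) ⇒ p = 5/6

(p,q) = (5/6, 1/8)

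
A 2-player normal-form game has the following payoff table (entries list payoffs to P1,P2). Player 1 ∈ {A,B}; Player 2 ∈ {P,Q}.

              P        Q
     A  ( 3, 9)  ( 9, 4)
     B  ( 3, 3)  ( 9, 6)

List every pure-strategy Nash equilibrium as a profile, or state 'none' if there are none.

(A,P): NE
(A,Q): not NE [P2→P gives 9>4]
(B,P): not NE [P2→Q gives 6>3]
(B,Q): NE

PSNE = {(A,P), (B,Q)}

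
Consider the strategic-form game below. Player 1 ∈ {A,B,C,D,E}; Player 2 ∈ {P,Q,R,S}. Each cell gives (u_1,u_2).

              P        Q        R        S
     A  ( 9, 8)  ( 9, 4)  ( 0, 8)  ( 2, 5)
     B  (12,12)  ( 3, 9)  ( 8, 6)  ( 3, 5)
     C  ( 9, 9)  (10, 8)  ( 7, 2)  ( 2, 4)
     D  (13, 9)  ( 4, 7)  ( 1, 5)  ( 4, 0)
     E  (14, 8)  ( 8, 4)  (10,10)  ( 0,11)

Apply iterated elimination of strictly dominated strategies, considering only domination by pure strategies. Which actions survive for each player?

P2 drop Q (P beats it: A:8>4 B:12>9 C:9>8 D:9>7 E:8>4)
P1 drop A (B beats it: P:12>9 R:8>0 S:3>2)
P1 drop C (B beats it: P:12>9 R:8>7 S:3>2)
P1→{B,D,E} P2→{P,R,S}

IESDS → P1:{B,D,E} P2:{P,R,S}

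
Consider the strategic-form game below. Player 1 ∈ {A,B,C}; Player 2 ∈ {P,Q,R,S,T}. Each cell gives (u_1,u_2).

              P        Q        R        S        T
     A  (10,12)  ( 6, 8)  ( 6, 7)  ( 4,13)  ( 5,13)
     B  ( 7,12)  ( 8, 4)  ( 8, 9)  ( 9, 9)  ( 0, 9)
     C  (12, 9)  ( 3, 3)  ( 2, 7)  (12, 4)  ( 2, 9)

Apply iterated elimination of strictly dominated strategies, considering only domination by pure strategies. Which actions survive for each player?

P2 drop Q (P beats it: A:12>8 B:12>4 C:9>3)
P2 drop R (P beats it: A:12>7 B:12>9 C:9>7)
P1 drop B (C beats it: P:12>7 S:12>9 T:2>0)
P1→{A,C} P2→{P,S,T}

Survivors P1:{A,C} P2:{P,S,T}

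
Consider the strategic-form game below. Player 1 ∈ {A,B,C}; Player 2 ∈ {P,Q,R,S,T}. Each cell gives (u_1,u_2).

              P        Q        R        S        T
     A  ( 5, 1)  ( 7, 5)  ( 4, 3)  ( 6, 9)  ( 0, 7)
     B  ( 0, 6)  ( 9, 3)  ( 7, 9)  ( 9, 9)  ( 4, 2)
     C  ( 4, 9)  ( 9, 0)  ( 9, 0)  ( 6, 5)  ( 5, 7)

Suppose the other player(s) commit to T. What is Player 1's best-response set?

P1 best: {C}

u_1(A vs T) = 0
u_1(B vs T) = 4
u_1(C vs T) = 5
max payoff 5 at {C}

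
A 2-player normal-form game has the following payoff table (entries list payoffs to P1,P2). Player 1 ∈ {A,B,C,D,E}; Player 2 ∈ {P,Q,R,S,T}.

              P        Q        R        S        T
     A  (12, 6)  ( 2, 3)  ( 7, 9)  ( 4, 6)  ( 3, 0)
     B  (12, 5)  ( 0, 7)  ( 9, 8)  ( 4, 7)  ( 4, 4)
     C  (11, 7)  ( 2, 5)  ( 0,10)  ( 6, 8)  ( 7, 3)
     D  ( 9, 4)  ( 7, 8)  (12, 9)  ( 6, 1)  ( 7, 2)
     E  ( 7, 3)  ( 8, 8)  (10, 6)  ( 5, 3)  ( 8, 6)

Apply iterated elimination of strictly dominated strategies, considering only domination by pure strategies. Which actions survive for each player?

Survivors P1:{D,E} P2:{Q,R}

P2 drop P (R beats it: A:9>6 B:8>5 C:10>7 D:9>4 E:6>3)
P1 drop A (D beats it: Q:7>2 R:12>7 S:6>4 T:7>3)
P1 drop B (D beats it: Q:7>0 R:12>9 S:6>4 T:7>4)
P2 drop S (R beats it: C:10>8 D:9>1 E:6>3)
P1 drop C (E beats it: Q:8>2 R:10>0 T:8>7)
P2 drop T (Q beats it: D:8>2 E:8>6)
P1→{D,E} P2→{Q,R}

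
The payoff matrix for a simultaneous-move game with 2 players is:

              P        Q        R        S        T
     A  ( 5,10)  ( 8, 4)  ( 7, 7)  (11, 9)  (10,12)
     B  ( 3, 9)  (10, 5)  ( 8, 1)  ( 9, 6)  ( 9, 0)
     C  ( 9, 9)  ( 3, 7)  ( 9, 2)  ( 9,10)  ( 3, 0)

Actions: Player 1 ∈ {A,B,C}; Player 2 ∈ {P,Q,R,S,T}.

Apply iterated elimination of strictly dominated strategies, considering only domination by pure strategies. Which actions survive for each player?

P2 drop Q (P beats it: A:10>4 B:9>5 C:9>7)
P2 drop R (P beats it: A:10>7 B:9>1 C:9>2)
P1 drop B (A beats it: P:5>3 S:11>9 T:10>9)
P1→{A,C} P2→{P,S,T}

IESDS → P1:{A,C} P2:{P,S,T}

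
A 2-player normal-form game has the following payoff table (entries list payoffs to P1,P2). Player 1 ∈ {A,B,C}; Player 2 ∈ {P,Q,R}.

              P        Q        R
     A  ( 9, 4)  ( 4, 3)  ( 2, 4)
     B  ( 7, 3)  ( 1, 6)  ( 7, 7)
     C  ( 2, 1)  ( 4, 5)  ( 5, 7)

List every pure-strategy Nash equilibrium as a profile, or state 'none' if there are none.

NE set: (A,P), (B,R)

(A,P): NE
(A,Q): not NE [P2→R gives 4>3]
(A,R): not NE [P1→B gives 7>2]
(B,P): not NE [P1→A gives 9>7; P2→R gives 7>3]
(B,Q): not NE [P1→C gives 4>1; P2→R gives 7>6]
(B,R): NE
(C,P): not NE [P1→A gives 9>2; P2→R gives 7>1]
(C,Q): not NE [P2→R gives 7>5]
(C,R): not NE [P1→B gives 7>5]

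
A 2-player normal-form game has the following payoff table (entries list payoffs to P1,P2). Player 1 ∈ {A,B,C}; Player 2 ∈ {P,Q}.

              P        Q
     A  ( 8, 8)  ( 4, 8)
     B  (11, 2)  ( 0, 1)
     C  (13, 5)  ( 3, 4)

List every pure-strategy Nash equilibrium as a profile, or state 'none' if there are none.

(A,P): not NE [P1→C gives 13>8]
(A,Q): NE
(B,P): not NE [P1→C gives 13>11]
(B,Q): not NE [P1→A gives 4>0; P2→P gives 2>1]
(C,P): NE
(C,Q): not NE [P1→A gives 4>3; P2→P gives 5>4]

NE set: (A,Q), (C,P)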